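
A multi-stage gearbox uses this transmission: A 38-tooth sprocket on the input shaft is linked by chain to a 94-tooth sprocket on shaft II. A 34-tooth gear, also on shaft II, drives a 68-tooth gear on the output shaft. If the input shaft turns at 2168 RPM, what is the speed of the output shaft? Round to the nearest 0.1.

438.2 RPM

chain 94/38 = 2.4737 → 2168/2.4737 = 876.43 RPM
gear mesh 68/34 = 2 → 876.43/2 = 438.21 RPM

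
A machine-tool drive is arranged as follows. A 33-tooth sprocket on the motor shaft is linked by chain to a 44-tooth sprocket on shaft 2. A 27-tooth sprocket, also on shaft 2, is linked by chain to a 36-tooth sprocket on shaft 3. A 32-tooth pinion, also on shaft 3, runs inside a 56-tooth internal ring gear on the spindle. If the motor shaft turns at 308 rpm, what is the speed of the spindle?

99 rpm

Chain: ratio = 44/33 = 1.3333, so shaft 2 turns at 308 / 1.3333 = 231 rpm.
Chain: ratio = 36/27 = 1.3333, so shaft 3 turns at 231 / 1.3333 = 173.25 rpm.
Internal gear: ratio = 56/32 = 1.75, so the spindle turns at 173.25 / 1.75 = 99 rpm.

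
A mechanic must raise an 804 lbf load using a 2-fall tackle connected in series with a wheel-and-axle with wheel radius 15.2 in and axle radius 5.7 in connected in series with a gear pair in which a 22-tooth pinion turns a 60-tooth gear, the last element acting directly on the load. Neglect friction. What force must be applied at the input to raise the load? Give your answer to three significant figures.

Block-and-tackle MA = number of supporting rope parts = 2.
Wheel-and-axle MA = R/r = 15.2/5.7 = 2.6667.
Gear pair MA = 60/22 = 2.7273.
Combined ideal MA = 2 × 2.6667 × 2.7273 = 14.545.
Effort = load / MA = 804 / 14.545 = 55.275 lbf.

55.3 lbf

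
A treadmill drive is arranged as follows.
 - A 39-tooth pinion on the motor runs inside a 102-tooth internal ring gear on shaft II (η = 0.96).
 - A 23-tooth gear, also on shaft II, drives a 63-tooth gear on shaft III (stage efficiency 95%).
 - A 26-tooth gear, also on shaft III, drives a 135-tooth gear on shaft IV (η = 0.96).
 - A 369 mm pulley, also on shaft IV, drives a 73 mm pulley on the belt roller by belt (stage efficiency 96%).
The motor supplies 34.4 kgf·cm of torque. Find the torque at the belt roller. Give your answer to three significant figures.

After the internal gear (102/39): 34.4 × 2.6154 × 0.96 = 86.37 kgf·cm
After the gear mesh (63/23): 86.37 × 2.7391 × 0.95 = 224.75 kgf·cm
After the gear mesh (135/26): 224.75 × 5.1923 × 0.96 = 1120.3 kgf·cm
After the belt (73/369): 1120.3 × 0.19783 × 0.96 = 212.77 kgf·cm

213 kgf·cm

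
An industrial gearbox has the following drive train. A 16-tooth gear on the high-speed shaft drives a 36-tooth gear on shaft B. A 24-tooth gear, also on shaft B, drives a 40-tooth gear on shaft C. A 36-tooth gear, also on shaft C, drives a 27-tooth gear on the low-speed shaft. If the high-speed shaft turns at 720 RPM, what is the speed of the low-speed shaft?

the high-speed shaft → shaft B (gear mesh, 36/16): 720 ÷ 2.25 = 320 RPM
shaft B → shaft C (gear mesh, 40/24): 320 ÷ 1.6667 = 192 RPM
shaft C → the low-speed shaft (gear mesh, 27/36): 192 ÷ 0.75 = 256 RPM

256 RPM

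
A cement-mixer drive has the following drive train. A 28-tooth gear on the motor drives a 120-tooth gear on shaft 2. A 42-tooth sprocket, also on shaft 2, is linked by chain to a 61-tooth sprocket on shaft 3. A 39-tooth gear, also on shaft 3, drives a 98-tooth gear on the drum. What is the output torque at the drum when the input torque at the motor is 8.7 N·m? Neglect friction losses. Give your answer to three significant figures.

136 N·m

gear mesh 120/28 = 4.2857 → τ = 8.7·4.2857 = 37.286 N·m
chain 61/42 = 1.4524 → τ = 37.286·1.4524 = 54.153 N·m
gear mesh 98/39 = 2.5128 → τ = 54.153·2.5128 = 136.08 N·m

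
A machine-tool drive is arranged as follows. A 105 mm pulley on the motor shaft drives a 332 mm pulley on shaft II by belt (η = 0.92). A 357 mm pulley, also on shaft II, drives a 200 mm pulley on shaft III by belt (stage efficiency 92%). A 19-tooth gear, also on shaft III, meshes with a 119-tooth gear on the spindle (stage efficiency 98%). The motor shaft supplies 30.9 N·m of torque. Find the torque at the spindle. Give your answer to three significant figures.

Belt: ratio = 332/105 = 3.1619; torque at shaft II = 30.9 × 3.1619 × 0.92 = 89.887 N·m.
Belt: ratio = 200/357 = 0.56022; torque at shaft III = 89.887 × 0.56022 × 0.92 = 46.328 N·m.
Gear mesh: ratio = 119/19 = 6.2632; torque at the spindle = 46.328 × 6.2632 × 0.98 = 284.36 N·m.

284 N·m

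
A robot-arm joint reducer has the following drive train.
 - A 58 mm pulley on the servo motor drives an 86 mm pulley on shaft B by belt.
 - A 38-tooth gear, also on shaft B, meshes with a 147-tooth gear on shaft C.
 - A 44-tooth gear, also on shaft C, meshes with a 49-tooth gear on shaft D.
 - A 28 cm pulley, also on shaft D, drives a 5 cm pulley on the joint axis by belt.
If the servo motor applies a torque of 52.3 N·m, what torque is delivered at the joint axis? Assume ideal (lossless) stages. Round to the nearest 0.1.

59.7 N·m

After the belt (86/58): 52.3 × 1.4828 = 77.548 N·m
After the gear mesh (147/38): 77.548 × 3.8684 = 299.99 N·m
After the gear mesh (49/44): 299.99 × 1.1136 = 334.08 N·m
After the belt (5/28): 334.08 × 0.17857 = 59.657 N·m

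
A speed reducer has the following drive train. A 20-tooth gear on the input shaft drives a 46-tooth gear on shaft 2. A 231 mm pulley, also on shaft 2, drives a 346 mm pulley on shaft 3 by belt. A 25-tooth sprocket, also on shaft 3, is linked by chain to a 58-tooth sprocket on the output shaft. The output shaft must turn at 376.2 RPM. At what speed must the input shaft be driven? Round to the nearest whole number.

Overall ratio R = 2.3 × 1.4978 × 2.32 = 7.9925.
Required input speed = output speed × R = 376.2 × 7.9925 = 3006.8 RPM.

3007 RPM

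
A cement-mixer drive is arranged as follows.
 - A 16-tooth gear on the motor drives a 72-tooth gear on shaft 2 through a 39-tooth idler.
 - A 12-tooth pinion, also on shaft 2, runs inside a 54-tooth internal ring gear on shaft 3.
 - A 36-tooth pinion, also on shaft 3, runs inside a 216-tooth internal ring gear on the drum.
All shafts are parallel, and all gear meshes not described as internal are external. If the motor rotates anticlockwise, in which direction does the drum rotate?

anticlockwise

the motor → shaft 2: driver → idler → driven is 2 external meshes, 2 reversals → CCW.
shaft 2 → shaft 3: internal mesh, same direction → CCW.
shaft 3 → the drum: internal mesh, same direction → CCW.
2 reversals in total — an even number — so the drum turns the same way as the motor.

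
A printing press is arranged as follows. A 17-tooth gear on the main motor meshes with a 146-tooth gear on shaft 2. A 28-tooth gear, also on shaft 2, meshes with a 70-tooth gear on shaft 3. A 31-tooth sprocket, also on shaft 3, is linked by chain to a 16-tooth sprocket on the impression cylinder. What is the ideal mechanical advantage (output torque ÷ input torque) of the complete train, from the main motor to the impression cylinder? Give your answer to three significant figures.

Each stage contributes driven/driver: gear mesh 146/17 = 8.5882, gear mesh 70/28 = 2.5, chain 16/31 = 0.51613.
Overall: 8.5882 × 2.5 × 0.51613 = 11.082.

11.1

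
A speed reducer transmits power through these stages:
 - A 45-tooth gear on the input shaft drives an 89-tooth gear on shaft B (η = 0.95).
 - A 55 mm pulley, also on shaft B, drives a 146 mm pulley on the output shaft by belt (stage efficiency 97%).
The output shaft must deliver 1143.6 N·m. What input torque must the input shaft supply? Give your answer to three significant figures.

Overall ratio R = 1.9778 × 2.6545 = 5.2501; overall efficiency η = 0.95 × 0.97 = 0.9215.
Input torque = output torque / (R × η) = 1143.6 / (5.2501 × 0.9215) = 236.38 N·m.

236 N·m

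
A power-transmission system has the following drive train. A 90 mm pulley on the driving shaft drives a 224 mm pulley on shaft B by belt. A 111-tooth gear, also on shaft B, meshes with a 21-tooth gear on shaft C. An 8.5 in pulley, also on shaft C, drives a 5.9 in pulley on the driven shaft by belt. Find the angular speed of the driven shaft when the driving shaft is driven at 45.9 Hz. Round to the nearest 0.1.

140.4 Hz

belt 224/90 = 2.4889 → 45.9/2.4889 = 18.442 Hz
gear mesh 21/111 = 0.18919 → 18.442/0.18919 = 97.479 Hz
belt 5.9/8.5 = 0.69412 → 97.479/0.69412 = 140.44 Hz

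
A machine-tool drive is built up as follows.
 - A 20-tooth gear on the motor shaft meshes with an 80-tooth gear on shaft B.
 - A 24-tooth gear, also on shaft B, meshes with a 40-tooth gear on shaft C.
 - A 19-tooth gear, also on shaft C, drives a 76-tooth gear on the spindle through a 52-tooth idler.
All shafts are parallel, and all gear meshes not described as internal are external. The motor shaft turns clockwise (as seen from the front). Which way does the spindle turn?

the motor shaft → shaft B: external mesh, 1 reversal → CCW.
shaft B → shaft C: external mesh, 1 reversal → CW.
shaft C → the spindle: driver → idler → driven is 2 external meshes, 2 reversals → CW.
4 reversals in total — an even number — so the spindle turns the same way as the motor shaft.

clockwise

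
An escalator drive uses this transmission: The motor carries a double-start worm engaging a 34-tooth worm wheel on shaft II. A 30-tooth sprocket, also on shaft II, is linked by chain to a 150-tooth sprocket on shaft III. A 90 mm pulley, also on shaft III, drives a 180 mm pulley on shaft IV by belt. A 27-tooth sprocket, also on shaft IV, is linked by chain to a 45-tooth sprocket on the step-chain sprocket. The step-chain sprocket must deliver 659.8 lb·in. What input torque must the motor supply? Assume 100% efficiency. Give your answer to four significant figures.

2.329 lb·in

Overall ratio R = 17 × 5 × 2 × 1.6667 = 283.33.
Input torque = output torque / R = 659.8 / 283.33 = 2.3287 lb·in.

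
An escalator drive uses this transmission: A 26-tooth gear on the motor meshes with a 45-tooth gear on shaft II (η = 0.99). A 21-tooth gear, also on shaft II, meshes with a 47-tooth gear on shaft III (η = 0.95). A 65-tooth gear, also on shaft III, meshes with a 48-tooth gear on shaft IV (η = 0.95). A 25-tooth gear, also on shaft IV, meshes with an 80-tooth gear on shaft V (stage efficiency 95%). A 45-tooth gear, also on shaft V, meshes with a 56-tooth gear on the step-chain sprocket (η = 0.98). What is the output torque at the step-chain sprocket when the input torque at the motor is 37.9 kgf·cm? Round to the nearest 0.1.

359.1 kgf·cm

After the gear mesh (45/26): 37.9 × 1.7308 × 0.99 = 64.94 kgf·cm
After the gear mesh (47/21): 64.94 × 2.2381 × 0.95 = 138.08 kgf·cm
After the gear mesh (48/65): 138.08 × 0.73846 × 0.95 = 96.865 kgf·cm
After the gear mesh (80/25): 96.865 × 3.2 × 0.95 = 294.47 kgf·cm
After the gear mesh (56/45): 294.47 × 1.2444 × 0.98 = 359.12 kgf·cm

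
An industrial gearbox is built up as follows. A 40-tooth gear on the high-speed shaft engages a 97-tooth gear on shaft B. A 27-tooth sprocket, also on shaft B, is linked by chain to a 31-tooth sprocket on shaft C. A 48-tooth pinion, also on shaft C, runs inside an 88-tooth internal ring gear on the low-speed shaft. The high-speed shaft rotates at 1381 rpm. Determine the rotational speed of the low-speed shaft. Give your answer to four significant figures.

270.5 rpm

the high-speed shaft → shaft B (gear mesh, 97/40): 1381 ÷ 2.425 = 569.48 rpm
shaft B → shaft C (chain, 31/27): 569.48 ÷ 1.1481 = 496 rpm
shaft C → the low-speed shaft (internal gear, 88/48): 496 ÷ 1.8333 = 270.55 rpm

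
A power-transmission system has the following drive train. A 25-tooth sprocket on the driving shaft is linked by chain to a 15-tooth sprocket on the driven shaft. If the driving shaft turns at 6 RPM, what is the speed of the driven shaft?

the driving shaft → the driven shaft (chain, 15/25): 6 ÷ 0.6 = 10 RPM

10 RPM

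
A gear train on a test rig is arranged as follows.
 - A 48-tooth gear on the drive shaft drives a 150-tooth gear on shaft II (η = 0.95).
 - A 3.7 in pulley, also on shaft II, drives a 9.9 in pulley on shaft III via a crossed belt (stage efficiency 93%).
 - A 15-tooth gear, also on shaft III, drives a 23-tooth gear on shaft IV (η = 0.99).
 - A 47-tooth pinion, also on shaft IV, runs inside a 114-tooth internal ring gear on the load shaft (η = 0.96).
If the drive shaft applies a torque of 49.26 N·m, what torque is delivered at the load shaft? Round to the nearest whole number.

gear mesh 150/48 = 3.125 → τ = 49.26·3.125·0.95 = 146.24 N·m
belt 9.9/3.7 = 2.6757 → τ = 146.24·2.6757·0.93 = 363.9 N·m
gear mesh 23/15 = 1.5333 → τ = 363.9·1.5333·0.99 = 552.4 N·m
internal gear 114/47 = 2.4255 → τ = 552.4·2.4255·0.96 = 1286.3 N·m

1286 N·m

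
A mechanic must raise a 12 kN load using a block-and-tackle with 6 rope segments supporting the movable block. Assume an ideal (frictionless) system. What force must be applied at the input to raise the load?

Block-and-tackle MA = number of supporting rope parts = 6.
Effort = load / MA = 12 / 6 = 2 kN.

2 kN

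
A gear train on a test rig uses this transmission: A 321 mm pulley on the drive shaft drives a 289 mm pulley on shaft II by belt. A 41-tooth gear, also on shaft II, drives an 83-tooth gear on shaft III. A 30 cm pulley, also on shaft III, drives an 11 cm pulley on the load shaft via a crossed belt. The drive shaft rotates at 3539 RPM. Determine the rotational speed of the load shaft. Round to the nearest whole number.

5296 RPM

belt 289/321 = 0.90031 → 3539/0.90031 = 3930.9 RPM
gear mesh 83/41 = 2.0244 → 3930.9/2.0244 = 1941.8 RPM
belt 11/30 = 0.36667 → 1941.8/0.36667 = 5295.7 RPM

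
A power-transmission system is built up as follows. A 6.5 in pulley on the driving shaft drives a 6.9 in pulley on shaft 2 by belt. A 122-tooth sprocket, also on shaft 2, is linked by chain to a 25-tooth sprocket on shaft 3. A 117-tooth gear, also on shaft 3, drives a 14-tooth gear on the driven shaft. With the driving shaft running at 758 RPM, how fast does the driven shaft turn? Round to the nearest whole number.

Belt: ratio = 6.9/6.5 = 1.0615, so shaft 2 turns at 758 / 1.0615 = 714.06 RPM.
Chain: ratio = 25/122 = 0.20492, so shaft 3 turns at 714.06 / 0.20492 = 3484.6 RPM.
Gear mesh: ratio = 14/117 = 0.11966, so the driven shaft turns at 3484.6 / 0.11966 = 29121 RPM.

29121 RPM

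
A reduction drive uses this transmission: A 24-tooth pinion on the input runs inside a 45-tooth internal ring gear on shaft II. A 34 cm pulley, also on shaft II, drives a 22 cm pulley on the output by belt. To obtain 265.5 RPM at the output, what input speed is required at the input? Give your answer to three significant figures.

Overall ratio R = 1.875 × 0.64706 = 1.2132.
Required input speed = output speed × R = 265.5 × 1.2132 = 322.11 RPM.

322 RPM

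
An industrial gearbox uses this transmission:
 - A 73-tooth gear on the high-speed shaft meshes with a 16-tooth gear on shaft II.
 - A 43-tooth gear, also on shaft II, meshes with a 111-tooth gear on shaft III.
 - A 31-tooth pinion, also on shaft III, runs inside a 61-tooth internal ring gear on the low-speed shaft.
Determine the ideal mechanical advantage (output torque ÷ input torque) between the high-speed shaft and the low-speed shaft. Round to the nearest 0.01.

Each stage contributes driven/driver: gear mesh 16/73 = 0.21918, gear mesh 111/43 = 2.5814, internal gear 61/31 = 1.9677.
Overall: 0.21918 × 2.5814 × 1.9677 = 1.1133.

1.11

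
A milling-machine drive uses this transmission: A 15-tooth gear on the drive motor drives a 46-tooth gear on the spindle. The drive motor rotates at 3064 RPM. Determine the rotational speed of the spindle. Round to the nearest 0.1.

Gear mesh: ratio = 46/15 = 3.0667, so the spindle turns at 3064 / 3.0667 = 999.13 RPM.

999.1 RPM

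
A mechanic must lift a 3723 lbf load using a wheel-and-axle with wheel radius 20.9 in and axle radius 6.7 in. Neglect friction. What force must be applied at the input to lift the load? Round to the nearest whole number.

1193 lbf

Wheel-and-axle MA = R/r = 20.9/6.7 = 3.1194.
Effort = load / MA = 3723 / 3.1194 = 1193.5 lbf.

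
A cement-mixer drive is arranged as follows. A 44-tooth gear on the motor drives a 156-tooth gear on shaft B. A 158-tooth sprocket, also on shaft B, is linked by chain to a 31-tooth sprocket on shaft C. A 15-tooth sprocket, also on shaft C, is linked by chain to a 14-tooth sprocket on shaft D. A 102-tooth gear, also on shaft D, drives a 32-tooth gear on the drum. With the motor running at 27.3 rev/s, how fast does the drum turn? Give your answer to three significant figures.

134 rev/s

the motor → shaft B (gear mesh, 156/44): 27.3 ÷ 3.5455 = 7.7 rev/s
shaft B → shaft C (chain, 31/158): 7.7 ÷ 0.1962 = 39.245 rev/s
shaft C → shaft D (chain, 14/15): 39.245 ÷ 0.93333 = 42.048 rev/s
shaft D → the drum (gear mesh, 32/102): 42.048 ÷ 0.31373 = 134.03 rev/s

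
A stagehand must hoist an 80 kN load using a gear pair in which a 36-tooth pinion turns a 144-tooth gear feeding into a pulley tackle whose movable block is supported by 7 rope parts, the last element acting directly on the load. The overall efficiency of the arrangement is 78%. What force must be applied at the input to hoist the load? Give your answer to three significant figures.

Gear pair MA = 144/36 = 4.
Block-and-tackle MA = number of supporting rope parts = 7.
Combined ideal MA = 4 × 7 = 28.
Actual MA = 28 × 0.78 = 21.84.
Effort = load / actual MA = 80 / 21.84 = 3.663 kN.

3.66 kN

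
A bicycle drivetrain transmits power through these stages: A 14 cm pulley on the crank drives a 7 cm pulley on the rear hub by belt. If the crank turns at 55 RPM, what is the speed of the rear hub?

110 RPM

the crank → the rear hub (belt, 7/14): 55 ÷ 0.5 = 110 RPM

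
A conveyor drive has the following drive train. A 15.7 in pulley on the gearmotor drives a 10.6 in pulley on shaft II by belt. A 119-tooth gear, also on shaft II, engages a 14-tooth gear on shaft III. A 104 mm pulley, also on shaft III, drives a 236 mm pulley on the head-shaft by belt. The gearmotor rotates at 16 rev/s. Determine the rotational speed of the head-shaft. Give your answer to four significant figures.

belt 10.6/15.7 = 0.67516 → 16/0.67516 = 23.698 rev/s
gear mesh 14/119 = 0.11765 → 23.698/0.11765 = 201.43 rev/s
belt 236/104 = 2.2692 → 201.43/2.2692 = 88.768 rev/s

88.77 rev/s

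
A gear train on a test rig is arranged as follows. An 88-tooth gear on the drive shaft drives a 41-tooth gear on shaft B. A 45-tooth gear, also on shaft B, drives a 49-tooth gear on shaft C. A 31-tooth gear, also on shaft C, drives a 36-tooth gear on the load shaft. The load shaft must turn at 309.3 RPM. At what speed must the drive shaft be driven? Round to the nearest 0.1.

182.2 RPM

Overall ratio R = 0.46591 × 1.0889 × 1.1613 = 0.58915.
Required input speed = output speed × R = 309.3 × 0.58915 = 182.22 RPM.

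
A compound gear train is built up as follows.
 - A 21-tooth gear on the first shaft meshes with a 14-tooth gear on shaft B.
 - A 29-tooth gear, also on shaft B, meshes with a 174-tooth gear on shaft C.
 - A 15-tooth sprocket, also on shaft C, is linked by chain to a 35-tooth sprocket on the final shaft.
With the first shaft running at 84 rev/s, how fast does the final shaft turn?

the first shaft → shaft B (gear mesh, 14/21): 84 ÷ 0.66667 = 126 rev/s
shaft B → shaft C (gear mesh, 174/29): 126 ÷ 6 = 21 rev/s
shaft C → the final shaft (chain, 35/15): 21 ÷ 2.3333 = 9 rev/s

9 rev/s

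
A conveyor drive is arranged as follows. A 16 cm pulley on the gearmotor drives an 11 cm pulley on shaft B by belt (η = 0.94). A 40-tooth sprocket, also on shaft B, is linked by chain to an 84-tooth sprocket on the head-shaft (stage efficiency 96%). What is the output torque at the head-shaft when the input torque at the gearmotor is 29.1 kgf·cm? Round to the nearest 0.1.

37.9 kgf·cm

After the belt (11/16): 29.1 × 0.6875 × 0.94 = 18.806 kgf·cm
After the chain (84/40): 18.806 × 2.1 × 0.96 = 37.913 kgf·cm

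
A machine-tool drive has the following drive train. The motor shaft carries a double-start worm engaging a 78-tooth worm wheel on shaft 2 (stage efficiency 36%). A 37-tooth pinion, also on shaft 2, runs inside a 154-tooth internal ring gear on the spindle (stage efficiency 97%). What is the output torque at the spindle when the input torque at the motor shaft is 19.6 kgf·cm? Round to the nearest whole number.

1111 kgf·cm

After the worm (78/2): 19.6 × 39 × 0.36 = 275.18 kgf·cm
After the internal gear (154/37): 275.18 × 4.1622 × 0.97 = 1111 kgf·cm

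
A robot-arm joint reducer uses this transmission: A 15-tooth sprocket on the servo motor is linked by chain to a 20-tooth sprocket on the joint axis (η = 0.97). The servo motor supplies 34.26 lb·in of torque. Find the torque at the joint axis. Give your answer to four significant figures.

Chain: ratio = 20/15 = 1.3333; torque at the joint axis = 34.26 × 1.3333 × 0.97 = 44.31 lb·in.

44.31 lb·in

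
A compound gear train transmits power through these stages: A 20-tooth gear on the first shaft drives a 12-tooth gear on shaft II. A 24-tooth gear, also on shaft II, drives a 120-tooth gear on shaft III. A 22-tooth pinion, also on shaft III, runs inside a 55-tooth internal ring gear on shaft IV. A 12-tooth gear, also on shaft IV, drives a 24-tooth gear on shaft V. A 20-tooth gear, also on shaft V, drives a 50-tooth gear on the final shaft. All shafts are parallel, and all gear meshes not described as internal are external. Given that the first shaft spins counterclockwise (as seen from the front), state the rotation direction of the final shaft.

counterclockwise

the first shaft → shaft II: external mesh, 1 reversal → CW.
shaft II → shaft III: external mesh, 1 reversal → CCW.
shaft III → shaft IV: internal mesh, same direction → CCW.
shaft IV → shaft V: external mesh, 1 reversal → CW.
shaft V → the final shaft: external mesh, 1 reversal → CCW.
4 reversals in total — an even number — so the final shaft turns the same way as the first shaft.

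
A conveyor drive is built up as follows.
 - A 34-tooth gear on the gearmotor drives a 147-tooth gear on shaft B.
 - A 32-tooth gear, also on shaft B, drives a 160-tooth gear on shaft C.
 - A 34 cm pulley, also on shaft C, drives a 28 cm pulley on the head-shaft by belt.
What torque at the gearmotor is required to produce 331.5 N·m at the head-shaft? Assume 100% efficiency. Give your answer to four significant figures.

18.62 N·m

Overall ratio R = 4.3235 × 5 × 0.82353 = 17.803.
Input torque = output torque / R = 331.5 / 17.803 = 18.621 N·m.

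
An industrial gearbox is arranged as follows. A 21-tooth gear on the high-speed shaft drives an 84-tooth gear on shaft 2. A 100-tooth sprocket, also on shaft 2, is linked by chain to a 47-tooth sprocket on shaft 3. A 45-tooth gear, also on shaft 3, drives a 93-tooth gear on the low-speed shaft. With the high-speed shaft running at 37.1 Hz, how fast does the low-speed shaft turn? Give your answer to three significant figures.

9.55 Hz

the high-speed shaft → shaft 2 (gear mesh, 84/21): 37.1 ÷ 4 = 9.275 Hz
shaft 2 → shaft 3 (chain, 47/100): 9.275 ÷ 0.47 = 19.734 Hz
shaft 3 → the low-speed shaft (gear mesh, 93/45): 19.734 ÷ 2.0667 = 9.5487 Hz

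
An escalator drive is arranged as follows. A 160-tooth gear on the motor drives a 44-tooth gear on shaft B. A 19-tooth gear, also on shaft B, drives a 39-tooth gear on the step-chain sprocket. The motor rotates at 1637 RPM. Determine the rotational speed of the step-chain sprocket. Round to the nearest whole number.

2900 RPM

the motor → shaft B (gear mesh, 44/160): 1637 ÷ 0.275 = 5952.7 RPM
shaft B → the step-chain sprocket (gear mesh, 39/19): 5952.7 ÷ 2.0526 = 2900 RPM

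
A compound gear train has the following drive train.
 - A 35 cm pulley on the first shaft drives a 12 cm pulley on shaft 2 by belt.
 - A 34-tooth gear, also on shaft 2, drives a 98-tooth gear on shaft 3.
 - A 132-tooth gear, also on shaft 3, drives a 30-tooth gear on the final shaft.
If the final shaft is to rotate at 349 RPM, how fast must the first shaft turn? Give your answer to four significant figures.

Overall ratio R = 0.34286 × 2.8824 × 0.22727 = 0.2246.
Required input speed = output speed × R = 349 × 0.2246 = 78.385 RPM.

78.39 RPM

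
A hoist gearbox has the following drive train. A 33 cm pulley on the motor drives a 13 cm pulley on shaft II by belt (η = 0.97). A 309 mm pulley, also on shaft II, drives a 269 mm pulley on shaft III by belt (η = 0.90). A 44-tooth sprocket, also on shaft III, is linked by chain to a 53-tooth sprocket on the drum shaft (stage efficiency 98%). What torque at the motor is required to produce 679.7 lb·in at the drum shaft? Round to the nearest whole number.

1923 lb·in

Overall ratio R = 0.39394 × 0.87055 × 1.2045 = 0.41309; overall efficiency η = 0.97 × 0.90 × 0.98 = 0.8555.
Input torque = output torque / (R × η) = 679.7 / (0.41309 × 0.8555) = 1923.2 lb·in.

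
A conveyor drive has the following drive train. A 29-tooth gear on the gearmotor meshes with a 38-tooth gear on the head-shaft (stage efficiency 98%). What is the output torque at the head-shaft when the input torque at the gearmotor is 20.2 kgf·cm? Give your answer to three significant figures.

Gear mesh: ratio = 38/29 = 1.3103; torque at the head-shaft = 20.2 × 1.3103 × 0.98 = 25.94 kgf·cm.

25.9 kgf·cm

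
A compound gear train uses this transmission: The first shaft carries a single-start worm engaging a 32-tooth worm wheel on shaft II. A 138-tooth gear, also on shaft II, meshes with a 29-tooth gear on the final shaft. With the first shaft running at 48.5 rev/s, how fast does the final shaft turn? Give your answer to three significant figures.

7.21 rev/s

the first shaft → shaft II (worm, 32/1): 48.5 ÷ 32 = 1.5156 rev/s
shaft II → the final shaft (gear mesh, 29/138): 1.5156 ÷ 0.21014 = 7.2123 rev/s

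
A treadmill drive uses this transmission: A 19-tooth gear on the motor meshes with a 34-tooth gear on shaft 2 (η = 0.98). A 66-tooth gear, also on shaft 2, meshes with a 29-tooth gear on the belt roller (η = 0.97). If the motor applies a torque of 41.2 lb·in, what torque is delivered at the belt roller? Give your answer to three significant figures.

Gear mesh: ratio = 34/19 = 1.7895; torque at shaft 2 = 41.2 × 1.7895 × 0.98 = 72.252 lb·in.
Gear mesh: ratio = 29/66 = 0.43939; torque at the belt roller = 72.252 × 0.43939 × 0.97 = 30.795 lb·in.

30.8 lb·in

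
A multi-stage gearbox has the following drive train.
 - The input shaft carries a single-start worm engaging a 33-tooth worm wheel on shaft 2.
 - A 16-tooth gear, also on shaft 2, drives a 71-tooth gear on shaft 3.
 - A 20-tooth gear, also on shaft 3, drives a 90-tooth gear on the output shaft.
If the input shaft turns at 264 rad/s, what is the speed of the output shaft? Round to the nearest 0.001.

0.401 rad/s

the input shaft → shaft 2 (worm, 33/1): 264 ÷ 33 = 8 rad/s
shaft 2 → shaft 3 (gear mesh, 71/16): 8 ÷ 4.4375 = 1.8028 rad/s
shaft 3 → the output shaft (gear mesh, 90/20): 1.8028 ÷ 4.5 = 0.40063 rad/s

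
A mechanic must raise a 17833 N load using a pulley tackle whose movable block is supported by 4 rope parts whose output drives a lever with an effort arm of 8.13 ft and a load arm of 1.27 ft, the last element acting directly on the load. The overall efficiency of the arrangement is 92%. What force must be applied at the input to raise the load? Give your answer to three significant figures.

757 N

Block-and-tackle MA = number of supporting rope parts = 4.
Lever MA = effort arm / load arm = 8.13/1.27 = 6.4016.
Combined ideal MA = 4 × 6.4016 = 25.606.
Actual MA = 25.606 × 0.92 = 23.558.
Effort = load / actual MA = 17833 / 23.558 = 756.99 N.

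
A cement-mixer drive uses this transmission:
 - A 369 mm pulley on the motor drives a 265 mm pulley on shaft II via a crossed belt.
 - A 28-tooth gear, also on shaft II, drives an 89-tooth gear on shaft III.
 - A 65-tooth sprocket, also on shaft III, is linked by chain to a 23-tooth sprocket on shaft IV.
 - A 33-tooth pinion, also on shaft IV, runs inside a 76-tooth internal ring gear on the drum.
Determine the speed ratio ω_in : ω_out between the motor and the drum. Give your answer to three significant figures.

Each stage contributes driven/driver: belt 265/369 = 0.71816, gear mesh 89/28 = 3.1786, chain 23/65 = 0.35385, internal gear 76/33 = 2.303.
Overall: 0.71816 × 3.1786 × 0.35385 × 2.303 = 1.8602.

1.86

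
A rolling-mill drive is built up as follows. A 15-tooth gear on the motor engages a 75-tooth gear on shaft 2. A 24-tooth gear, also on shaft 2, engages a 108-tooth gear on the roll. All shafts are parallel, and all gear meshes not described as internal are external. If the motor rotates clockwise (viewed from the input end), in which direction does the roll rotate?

clockwise

the motor → shaft 2: external mesh, 1 reversal → CCW.
shaft 2 → the roll: external mesh, 1 reversal → CW.
2 reversals in total — an even number — so the roll turns the same way as the motor.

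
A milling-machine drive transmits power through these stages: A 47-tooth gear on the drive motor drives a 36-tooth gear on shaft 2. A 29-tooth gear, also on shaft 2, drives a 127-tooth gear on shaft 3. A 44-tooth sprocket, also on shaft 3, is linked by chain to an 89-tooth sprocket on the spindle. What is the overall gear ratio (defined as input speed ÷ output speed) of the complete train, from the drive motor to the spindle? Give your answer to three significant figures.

Each stage contributes driven/driver: gear mesh 36/47 = 0.76596, gear mesh 127/29 = 4.3793, chain 89/44 = 2.0227.
Overall: 0.76596 × 4.3793 × 2.0227 = 6.785.

6.78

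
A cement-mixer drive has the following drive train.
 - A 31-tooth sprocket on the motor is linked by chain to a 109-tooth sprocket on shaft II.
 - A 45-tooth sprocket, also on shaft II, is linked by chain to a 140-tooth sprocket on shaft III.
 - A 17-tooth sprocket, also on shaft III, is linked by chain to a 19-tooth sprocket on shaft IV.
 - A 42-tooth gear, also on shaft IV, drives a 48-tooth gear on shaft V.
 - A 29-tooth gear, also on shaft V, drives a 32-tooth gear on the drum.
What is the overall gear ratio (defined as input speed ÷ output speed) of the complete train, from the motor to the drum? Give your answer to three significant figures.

15.4

Each stage contributes driven/driver: chain 109/31 = 3.5161, chain 140/45 = 3.1111, chain 19/17 = 1.1176, gear mesh 48/42 = 1.1429, gear mesh 32/29 = 1.1034.
Overall: 3.5161 × 3.1111 × 1.1176 × 1.1429 × 1.1034 = 15.418.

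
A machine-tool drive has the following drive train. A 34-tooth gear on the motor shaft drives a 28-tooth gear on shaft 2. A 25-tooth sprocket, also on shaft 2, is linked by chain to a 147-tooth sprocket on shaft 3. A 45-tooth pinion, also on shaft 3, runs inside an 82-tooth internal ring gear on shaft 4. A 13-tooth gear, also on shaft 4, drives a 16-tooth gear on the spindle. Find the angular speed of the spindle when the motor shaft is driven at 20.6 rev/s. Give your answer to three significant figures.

1.90 rev/s

Gear mesh: ratio = 28/34 = 0.82353, so shaft 2 turns at 20.6 / 0.82353 = 25.014 rev/s.
Chain: ratio = 147/25 = 5.88, so shaft 3 turns at 25.014 / 5.88 = 4.2541 rev/s.
Internal gear: ratio = 82/45 = 1.8222, so shaft 4 turns at 4.2541 / 1.8222 = 2.3346 rev/s.
Gear mesh: ratio = 16/13 = 1.2308, so the spindle turns at 2.3346 / 1.2308 = 1.8968 rev/s.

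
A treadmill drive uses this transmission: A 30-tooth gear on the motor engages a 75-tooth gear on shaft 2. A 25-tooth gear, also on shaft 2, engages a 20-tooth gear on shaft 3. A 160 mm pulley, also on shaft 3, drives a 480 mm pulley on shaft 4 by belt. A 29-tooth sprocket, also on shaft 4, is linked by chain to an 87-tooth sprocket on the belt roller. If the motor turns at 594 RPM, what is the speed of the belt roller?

33 RPM

Gear mesh: ratio = 75/30 = 2.5, so shaft 2 turns at 594 / 2.5 = 237.6 RPM.
Gear mesh: ratio = 20/25 = 0.8, so shaft 3 turns at 237.6 / 0.8 = 297 RPM.
Belt: ratio = 480/160 = 3, so shaft 4 turns at 297 / 3 = 99 RPM.
Chain: ratio = 87/29 = 3, so the belt roller turns at 99 / 3 = 33 RPM.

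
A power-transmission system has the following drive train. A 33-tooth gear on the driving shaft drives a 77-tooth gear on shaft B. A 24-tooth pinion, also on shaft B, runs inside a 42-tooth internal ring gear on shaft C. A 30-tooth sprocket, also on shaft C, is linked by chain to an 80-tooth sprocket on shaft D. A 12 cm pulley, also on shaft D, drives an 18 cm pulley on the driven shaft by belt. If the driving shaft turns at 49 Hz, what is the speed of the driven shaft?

the driving shaft → shaft B (gear mesh, 77/33): 49 ÷ 2.3333 = 21 Hz
shaft B → shaft C (internal gear, 42/24): 21 ÷ 1.75 = 12 Hz
shaft C → shaft D (chain, 80/30): 12 ÷ 2.6667 = 4.5 Hz
shaft D → the driven shaft (belt, 18/12): 4.5 ÷ 1.5 = 3 Hz

3 Hz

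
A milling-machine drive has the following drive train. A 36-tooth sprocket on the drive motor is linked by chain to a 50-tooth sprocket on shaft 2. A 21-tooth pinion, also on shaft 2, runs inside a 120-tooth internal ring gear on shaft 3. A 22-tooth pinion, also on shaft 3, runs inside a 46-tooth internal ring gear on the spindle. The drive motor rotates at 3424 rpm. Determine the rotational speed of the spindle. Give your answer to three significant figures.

the drive motor → shaft 2 (chain, 50/36): 3424 ÷ 1.3889 = 2465.3 rpm
shaft 2 → shaft 3 (internal gear, 120/21): 2465.3 ÷ 5.7143 = 431.42 rpm
shaft 3 → the spindle (internal gear, 46/22): 431.42 ÷ 2.0909 = 206.33 rpm

206 rpm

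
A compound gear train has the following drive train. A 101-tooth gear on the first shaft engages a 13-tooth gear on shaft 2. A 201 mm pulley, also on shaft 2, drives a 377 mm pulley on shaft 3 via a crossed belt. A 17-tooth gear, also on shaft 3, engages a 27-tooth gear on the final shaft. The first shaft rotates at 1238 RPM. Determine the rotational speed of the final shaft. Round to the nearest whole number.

Gear mesh: ratio = 13/101 = 0.12871, so shaft 2 turns at 1238 / 0.12871 = 9618.3 RPM.
Belt: ratio = 377/201 = 1.8756, so shaft 3 turns at 9618.3 / 1.8756 = 5128.1 RPM.
Gear mesh: ratio = 27/17 = 1.5882, so the final shaft turns at 5128.1 / 1.5882 = 3228.8 RPM.

3229 RPM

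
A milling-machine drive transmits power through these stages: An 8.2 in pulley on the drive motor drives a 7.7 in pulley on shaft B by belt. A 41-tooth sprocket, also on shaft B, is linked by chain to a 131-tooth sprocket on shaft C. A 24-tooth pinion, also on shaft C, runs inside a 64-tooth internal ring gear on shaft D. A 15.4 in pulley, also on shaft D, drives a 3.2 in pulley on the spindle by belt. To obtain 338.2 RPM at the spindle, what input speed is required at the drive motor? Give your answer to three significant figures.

562 RPM

Overall ratio R = 0.93902 × 3.1951 × 2.6667 × 0.20779 = 1.6625.
Required input speed = output speed × R = 338.2 × 1.6625 = 562.26 RPM.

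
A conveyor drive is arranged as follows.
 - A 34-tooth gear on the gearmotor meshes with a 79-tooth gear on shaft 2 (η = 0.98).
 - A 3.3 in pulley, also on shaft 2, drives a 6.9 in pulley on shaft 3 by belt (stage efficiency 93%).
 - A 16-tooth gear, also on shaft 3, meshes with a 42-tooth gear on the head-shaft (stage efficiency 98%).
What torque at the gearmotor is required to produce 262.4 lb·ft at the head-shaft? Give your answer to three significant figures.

23.0 lb·ft

Overall ratio R = 2.3235 × 2.0909 × 2.625 = 12.753; overall efficiency η = 0.98 × 0.93 × 0.98 = 0.8932.
Input torque = output torque / (R × η) = 262.4 / (12.753 × 0.8932) = 23.036 lb·ft.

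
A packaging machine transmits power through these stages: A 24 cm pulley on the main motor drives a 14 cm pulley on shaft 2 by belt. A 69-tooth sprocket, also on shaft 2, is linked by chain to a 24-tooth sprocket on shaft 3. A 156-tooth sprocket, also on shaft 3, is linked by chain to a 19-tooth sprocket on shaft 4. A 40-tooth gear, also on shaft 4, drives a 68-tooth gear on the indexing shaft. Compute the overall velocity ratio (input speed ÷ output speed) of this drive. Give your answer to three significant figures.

Each stage contributes driven/driver: belt 14/24 = 0.58333, chain 24/69 = 0.34783, chain 19/156 = 0.12179, gear mesh 68/40 = 1.7.
Overall: 0.58333 × 0.34783 × 0.12179 × 1.7 = 0.04201.

0.0420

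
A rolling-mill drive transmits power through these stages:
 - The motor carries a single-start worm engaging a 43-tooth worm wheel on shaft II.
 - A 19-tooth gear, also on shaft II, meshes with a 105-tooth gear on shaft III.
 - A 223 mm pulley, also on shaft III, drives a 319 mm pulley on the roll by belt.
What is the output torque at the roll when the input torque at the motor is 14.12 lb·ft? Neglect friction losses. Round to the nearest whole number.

4800 lb·ft

worm 43/1 = 43 → τ = 14.12·43 = 607.16 lb·ft
gear mesh 105/19 = 5.5263 → τ = 607.16·5.5263 = 3355.4 lb·ft
belt 319/223 = 1.4305 → τ = 3355.4·1.4305 = 4799.8 lb·ft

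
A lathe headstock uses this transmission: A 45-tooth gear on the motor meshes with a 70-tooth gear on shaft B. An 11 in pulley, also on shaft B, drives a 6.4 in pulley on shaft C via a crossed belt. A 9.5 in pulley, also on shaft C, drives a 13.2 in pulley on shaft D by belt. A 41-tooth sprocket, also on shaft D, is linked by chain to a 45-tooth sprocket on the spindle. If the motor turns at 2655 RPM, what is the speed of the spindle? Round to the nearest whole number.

1924 RPM

gear mesh 70/45 = 1.5556 → 2655/1.5556 = 1706.8 RPM
belt 6.4/11 = 0.58182 → 1706.8/0.58182 = 2933.5 RPM
belt 13.2/9.5 = 1.3895 → 2933.5/1.3895 = 2111.3 RPM
chain 45/41 = 1.0976 → 2111.3/1.0976 = 1923.6 RPM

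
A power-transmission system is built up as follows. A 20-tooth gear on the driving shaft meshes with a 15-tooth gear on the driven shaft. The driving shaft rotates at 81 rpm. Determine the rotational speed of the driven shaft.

108 rpm

gear mesh 15/20 = 0.75 → 81/0.75 = 108 rpm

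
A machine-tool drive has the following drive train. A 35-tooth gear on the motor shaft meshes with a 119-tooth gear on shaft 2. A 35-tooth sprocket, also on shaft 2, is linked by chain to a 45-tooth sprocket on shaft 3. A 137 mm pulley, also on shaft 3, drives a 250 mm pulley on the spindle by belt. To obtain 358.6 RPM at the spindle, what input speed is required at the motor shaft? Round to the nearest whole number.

Overall ratio R = 3.4 × 1.2857 × 1.8248 = 7.9771.
Required input speed = output speed × R = 358.6 × 7.9771 = 2860.6 RPM.

2861 RPM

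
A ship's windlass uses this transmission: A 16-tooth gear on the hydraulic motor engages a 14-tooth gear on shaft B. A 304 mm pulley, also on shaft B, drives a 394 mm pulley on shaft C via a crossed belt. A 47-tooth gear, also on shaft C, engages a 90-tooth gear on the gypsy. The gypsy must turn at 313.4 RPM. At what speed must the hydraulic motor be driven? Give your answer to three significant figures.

681 RPM

Overall ratio R = 0.875 × 1.2961 × 1.9149 = 2.1716.
Required input speed = output speed × R = 313.4 × 2.1716 = 680.57 RPM.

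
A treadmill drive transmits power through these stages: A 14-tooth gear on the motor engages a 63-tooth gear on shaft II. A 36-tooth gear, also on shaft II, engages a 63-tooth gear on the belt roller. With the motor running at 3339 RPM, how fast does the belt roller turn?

Gear mesh: ratio = 63/14 = 4.5, so shaft II turns at 3339 / 4.5 = 742 RPM.
Gear mesh: ratio = 63/36 = 1.75, so the belt roller turns at 742 / 1.75 = 424 RPM.

424 RPM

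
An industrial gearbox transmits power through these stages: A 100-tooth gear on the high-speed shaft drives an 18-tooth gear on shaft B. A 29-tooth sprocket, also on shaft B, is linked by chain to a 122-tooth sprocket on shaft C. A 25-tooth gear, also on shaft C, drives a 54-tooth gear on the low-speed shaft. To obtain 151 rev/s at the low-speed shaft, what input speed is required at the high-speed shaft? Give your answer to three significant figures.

Overall ratio R = 0.18 × 4.2069 × 2.16 = 1.6356.
Required input speed = output speed × R = 151 × 1.6356 = 246.98 rev/s.

247 rev/s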